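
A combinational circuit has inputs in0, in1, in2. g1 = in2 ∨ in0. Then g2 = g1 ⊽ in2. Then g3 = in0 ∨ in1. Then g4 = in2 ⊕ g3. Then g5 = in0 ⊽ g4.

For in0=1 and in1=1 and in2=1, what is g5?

0

g3 = 1 ∨ 1 = 1
g4 = 1 ⊕ 1 = 0
g5 = 1 ⊽ 0 = 0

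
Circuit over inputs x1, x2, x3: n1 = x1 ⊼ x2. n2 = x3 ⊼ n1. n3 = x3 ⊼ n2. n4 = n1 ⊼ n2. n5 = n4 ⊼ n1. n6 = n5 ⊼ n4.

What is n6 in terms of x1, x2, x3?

(((x1 ⊼ x2) ⊼ (x3 ⊼ (x1 ⊼ x2))) ⊼ (x1 ⊼ x2)) ⊼ ((x1 ⊼ x2) ⊼ (x3 ⊼ (x1 ⊼ x2)))

n1 = x1 ⊼ x2
n2 = x3 ⊼ n1 = x3 ⊼ (x1 ⊼ x2)
n4 = n1 ⊼ n2 = (x1 ⊼ x2) ⊼ (x3 ⊼ (x1 ⊼ x2))
n5 = n4 ⊼ n1 = ((x1 ⊼ x2) ⊼ (x3 ⊼ (x1 ⊼ x2))) ⊼ (x1 ⊼ x2)
n6 = n5 ⊼ n4 = (((x1 ⊼ x2) ⊼ (x3 ⊼ (x1 ⊼ x2))) ⊼ (x1 ⊼ x2)) ⊼ ((x1 ⊼ x2) ⊼ (x3 ⊼ (x1 ⊼ x2)))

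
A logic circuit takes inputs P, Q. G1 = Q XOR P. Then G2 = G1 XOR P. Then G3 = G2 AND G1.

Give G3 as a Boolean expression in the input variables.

G1 = Q XOR P
G2 = G1 XOR P = (Q XOR P) XOR P
G3 = G2 AND G1 = ((Q XOR P) XOR P) AND (Q XOR P)

((Q XOR P) XOR P) AND (Q XOR P)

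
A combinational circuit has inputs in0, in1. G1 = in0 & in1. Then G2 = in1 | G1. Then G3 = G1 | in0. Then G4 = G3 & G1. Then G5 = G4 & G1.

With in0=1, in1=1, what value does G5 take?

G1 = 1 & 1 = 1
G3 = 1 | 1 = 1
G4 = 1 & 1 = 1
G5 = 1 & 1 = 1

1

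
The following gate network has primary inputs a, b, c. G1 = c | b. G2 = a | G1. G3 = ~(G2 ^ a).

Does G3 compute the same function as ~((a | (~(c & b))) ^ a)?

G1 = c | b
G2 = a | G1 = a | (c | b)
G3 = ~(G2 ^ a) = ~((a | (c | b)) ^ a)
At a=0, b=0, c=0: circuit gives 1, formula gives 0.

No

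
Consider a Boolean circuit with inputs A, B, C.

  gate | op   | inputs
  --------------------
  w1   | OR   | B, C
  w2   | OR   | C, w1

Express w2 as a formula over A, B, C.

w1 = B OR C
w2 = C OR w1 = C OR (B OR C)

C OR (B OR C)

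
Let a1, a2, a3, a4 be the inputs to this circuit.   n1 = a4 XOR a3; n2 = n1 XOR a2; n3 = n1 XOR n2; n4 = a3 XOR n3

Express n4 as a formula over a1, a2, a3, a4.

a3 XOR ((a4 XOR a3) XOR ((a4 XOR a3) XOR a2))

n1 = a4 XOR a3
n2 = n1 XOR a2 = (a4 XOR a3) XOR a2
n3 = n1 XOR n2 = (a4 XOR a3) XOR ((a4 XOR a3) XOR a2)
n4 = a3 XOR n3 = a3 XOR ((a4 XOR a3) XOR ((a4 XOR a3) XOR a2))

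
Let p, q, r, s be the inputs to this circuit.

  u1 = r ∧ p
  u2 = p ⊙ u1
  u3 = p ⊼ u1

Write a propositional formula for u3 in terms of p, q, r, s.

u1 = r ∧ p
u3 = p ⊼ u1 = p ⊼ (r ∧ p)

p ⊼ (r ∧ p)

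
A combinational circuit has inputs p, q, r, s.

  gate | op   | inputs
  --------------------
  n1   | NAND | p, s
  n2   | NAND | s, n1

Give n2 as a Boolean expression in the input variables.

n1 = p NAND s
n2 = s NAND n1 = s NAND (p NAND s)

s NAND (p NAND s)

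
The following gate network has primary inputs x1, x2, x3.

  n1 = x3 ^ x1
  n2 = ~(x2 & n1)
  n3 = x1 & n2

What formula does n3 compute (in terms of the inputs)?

n1 = x3 ^ x1
n2 = ~(x2 & n1) = ~(x2 & (x3 ^ x1))
n3 = x1 & n2 = x1 & (~(x2 & (x3 ^ x1)))

x1 & (~(x2 & (x3 ^ x1)))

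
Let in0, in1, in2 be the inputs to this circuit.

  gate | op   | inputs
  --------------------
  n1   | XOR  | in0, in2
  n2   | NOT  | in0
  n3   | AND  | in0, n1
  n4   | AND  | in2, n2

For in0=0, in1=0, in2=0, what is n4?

n2 = NOT 0 = 1
n4 = 0 AND 1 = 0

0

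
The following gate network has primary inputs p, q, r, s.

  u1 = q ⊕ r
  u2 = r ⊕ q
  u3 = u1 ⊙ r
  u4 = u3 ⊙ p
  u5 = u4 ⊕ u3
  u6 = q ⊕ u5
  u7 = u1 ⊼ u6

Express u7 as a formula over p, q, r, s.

u1 = q ⊕ r
u3 = u1 ⊙ r = (q ⊕ r) ⊙ r
u4 = u3 ⊙ p = ((q ⊕ r) ⊙ r) ⊙ p
u5 = u4 ⊕ u3 = (((q ⊕ r) ⊙ r) ⊙ p) ⊕ ((q ⊕ r) ⊙ r)
u6 = q ⊕ u5 = q ⊕ ((((q ⊕ r) ⊙ r) ⊙ p) ⊕ ((q ⊕ r) ⊙ r))
u7 = u1 ⊼ u6 = (q ⊕ r) ⊼ (q ⊕ ((((q ⊕ r) ⊙ r) ⊙ p) ⊕ ((q ⊕ r) ⊙ r)))

(q ⊕ r) ⊼ (q ⊕ ((((q ⊕ r) ⊙ r) ⊙ p) ⊕ ((q ⊕ r) ⊙ r)))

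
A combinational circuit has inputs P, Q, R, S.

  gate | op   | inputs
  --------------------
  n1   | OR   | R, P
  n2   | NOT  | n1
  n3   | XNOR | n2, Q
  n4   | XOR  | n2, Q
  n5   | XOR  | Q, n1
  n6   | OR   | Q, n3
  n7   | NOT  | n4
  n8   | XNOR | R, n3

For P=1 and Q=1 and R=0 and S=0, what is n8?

1

n1 = 0 OR 1 = 1
n2 = NOT 1 = 0
n3 = 0 XNOR 1 = 0
n8 = 0 XNOR 0 = 1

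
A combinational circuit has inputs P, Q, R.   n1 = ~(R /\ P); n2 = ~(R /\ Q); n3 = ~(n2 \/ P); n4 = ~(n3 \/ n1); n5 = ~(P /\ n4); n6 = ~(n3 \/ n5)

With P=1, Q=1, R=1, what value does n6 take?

1

n1 = ~(1 /\ 1) = 0
n2 = ~(1 /\ 1) = 0
n3 = ~(0 \/ 1) = 0
n4 = ~(0 \/ 0) = 1
n5 = ~(1 /\ 1) = 0
n6 = ~(0 \/ 0) = 1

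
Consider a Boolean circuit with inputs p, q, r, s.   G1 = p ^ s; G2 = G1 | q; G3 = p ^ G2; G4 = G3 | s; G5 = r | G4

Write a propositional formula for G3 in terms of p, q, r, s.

p ^ ((p ^ s) | q)

G1 = p ^ s
G2 = G1 | q = (p ^ s) | q
G3 = p ^ G2 = p ^ ((p ^ s) | q)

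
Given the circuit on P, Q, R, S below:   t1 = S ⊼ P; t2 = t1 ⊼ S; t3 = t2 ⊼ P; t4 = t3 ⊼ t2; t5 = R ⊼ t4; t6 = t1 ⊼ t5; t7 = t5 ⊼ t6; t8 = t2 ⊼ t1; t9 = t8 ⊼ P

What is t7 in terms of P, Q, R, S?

(R ⊼ ((((S ⊼ P) ⊼ S) ⊼ P) ⊼ ((S ⊼ P) ⊼ S))) ⊼ ((S ⊼ P) ⊼ (R ⊼ ((((S ⊼ P) ⊼ S) ⊼ P) ⊼ ((S ⊼ P) ⊼ S))))

t1 = S ⊼ P
t2 = t1 ⊼ S = (S ⊼ P) ⊼ S
t3 = t2 ⊼ P = ((S ⊼ P) ⊼ S) ⊼ P
t4 = t3 ⊼ t2 = (((S ⊼ P) ⊼ S) ⊼ P) ⊼ ((S ⊼ P) ⊼ S)
t5 = R ⊼ t4 = R ⊼ ((((S ⊼ P) ⊼ S) ⊼ P) ⊼ ((S ⊼ P) ⊼ S))
t6 = t1 ⊼ t5 = (S ⊼ P) ⊼ (R ⊼ ((((S ⊼ P) ⊼ S) ⊼ P) ⊼ ((S ⊼ P) ⊼ S)))
t7 = t5 ⊼ t6 = (R ⊼ ((((S ⊼ P) ⊼ S) ⊼ P) ⊼ ((S ⊼ P) ⊼ S))) ⊼ ((S ⊼ P) ⊼ (R ⊼ ((((S ⊼ P) ⊼ S) ⊼ P) ⊼ ((S ⊼ P) ⊼ S))))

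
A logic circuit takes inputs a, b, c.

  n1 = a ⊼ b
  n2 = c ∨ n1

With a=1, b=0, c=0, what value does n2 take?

1

n1 = 1 ⊼ 0 = 1
n2 = 0 ∨ 1 = 1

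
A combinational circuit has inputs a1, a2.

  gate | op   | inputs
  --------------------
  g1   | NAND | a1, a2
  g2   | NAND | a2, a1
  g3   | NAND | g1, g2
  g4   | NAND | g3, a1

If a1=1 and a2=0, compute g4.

g1 = 1 NAND 0 = 1
g2 = 0 NAND 1 = 1
g3 = 1 NAND 1 = 0
g4 = 0 NAND 1 = 1

1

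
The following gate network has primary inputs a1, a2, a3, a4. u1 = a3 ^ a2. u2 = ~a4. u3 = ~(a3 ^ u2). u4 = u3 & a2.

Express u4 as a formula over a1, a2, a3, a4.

(~(a3 ^ ~a4)) & a2

u2 = ~a4
u3 = ~(a3 ^ u2) = ~(a3 ^ ~a4)
u4 = u3 & a2 = (~(a3 ^ ~a4)) & a2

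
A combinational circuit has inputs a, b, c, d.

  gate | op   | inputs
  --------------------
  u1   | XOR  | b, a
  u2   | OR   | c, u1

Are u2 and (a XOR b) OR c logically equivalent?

Yes

u1 = b XOR a
u2 = c OR u1 = c OR (b XOR a)
At a=0, b=0, c=0, d=0: circuit gives 0, formula gives 0.
At a=0, b=0, c=1, d=0: circuit gives 1, formula gives 1.
Agrees on all 16 inputs.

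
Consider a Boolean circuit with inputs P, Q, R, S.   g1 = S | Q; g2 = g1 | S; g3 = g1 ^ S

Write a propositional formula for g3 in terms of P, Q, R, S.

(S | Q) ^ S

g1 = S | Q
g3 = g1 ^ S = (S | Q) ^ S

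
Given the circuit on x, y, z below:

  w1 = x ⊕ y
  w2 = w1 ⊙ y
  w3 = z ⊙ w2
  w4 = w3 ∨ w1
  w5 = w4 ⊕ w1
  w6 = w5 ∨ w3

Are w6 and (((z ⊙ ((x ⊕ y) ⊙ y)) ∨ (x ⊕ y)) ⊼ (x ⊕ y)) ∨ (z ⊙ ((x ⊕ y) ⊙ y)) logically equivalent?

w1 = x ⊕ y
w2 = w1 ⊙ y = (x ⊕ y) ⊙ y
w3 = z ⊙ w2 = z ⊙ ((x ⊕ y) ⊙ y)
w4 = w3 ∨ w1 = (z ⊙ ((x ⊕ y) ⊙ y)) ∨ (x ⊕ y)
w5 = w4 ⊕ w1 = ((z ⊙ ((x ⊕ y) ⊙ y)) ∨ (x ⊕ y)) ⊕ (x ⊕ y)
w6 = w5 ∨ w3 = (((z ⊙ ((x ⊕ y) ⊙ y)) ∨ (x ⊕ y)) ⊕ (x ⊕ y)) ∨ (z ⊙ ((x ⊕ y) ⊙ y))
At x=0, y=0, z=0: circuit gives 0, formula gives 1.

No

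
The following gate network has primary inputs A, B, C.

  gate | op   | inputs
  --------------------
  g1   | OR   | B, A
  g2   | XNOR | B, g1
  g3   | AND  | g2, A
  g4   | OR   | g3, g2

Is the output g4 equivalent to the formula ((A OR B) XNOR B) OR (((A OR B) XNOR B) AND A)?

Yes

g1 = B OR A
g2 = B XNOR g1 = B XNOR (B OR A)
g3 = g2 AND A = (B XNOR (B OR A)) AND A
g4 = g3 OR g2 = ((B XNOR (B OR A)) AND A) OR (B XNOR (B OR A))
At A=1, B=0, C=0: circuit gives 0, formula gives 0.
At A=0, B=0, C=0: circuit gives 1, formula gives 1.
Agrees on all 8 inputs.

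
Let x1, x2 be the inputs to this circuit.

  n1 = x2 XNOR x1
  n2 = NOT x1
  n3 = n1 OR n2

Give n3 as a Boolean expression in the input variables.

n1 = x2 XNOR x1
n2 = NOT x1
n3 = n1 OR n2 = (x2 XNOR x1) OR NOT x1

(x2 XNOR x1) OR NOT x1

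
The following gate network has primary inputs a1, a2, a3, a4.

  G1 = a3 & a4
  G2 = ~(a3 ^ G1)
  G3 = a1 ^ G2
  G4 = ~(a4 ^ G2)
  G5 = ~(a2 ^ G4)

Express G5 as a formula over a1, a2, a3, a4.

~(a2 ^ (~(a4 ^ (~(a3 ^ (a3 & a4))))))

G1 = a3 & a4
G2 = ~(a3 ^ G1) = ~(a3 ^ (a3 & a4))
G4 = ~(a4 ^ G2) = ~(a4 ^ (~(a3 ^ (a3 & a4))))
G5 = ~(a2 ^ G4) = ~(a2 ^ (~(a4 ^ (~(a3 ^ (a3 & a4))))))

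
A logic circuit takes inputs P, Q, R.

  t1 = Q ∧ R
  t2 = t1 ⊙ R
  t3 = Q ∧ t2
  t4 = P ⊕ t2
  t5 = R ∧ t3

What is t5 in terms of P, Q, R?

t1 = Q ∧ R
t2 = t1 ⊙ R = (Q ∧ R) ⊙ R
t3 = Q ∧ t2 = Q ∧ ((Q ∧ R) ⊙ R)
t5 = R ∧ t3 = R ∧ (Q ∧ ((Q ∧ R) ⊙ R))

R ∧ (Q ∧ ((Q ∧ R) ⊙ R))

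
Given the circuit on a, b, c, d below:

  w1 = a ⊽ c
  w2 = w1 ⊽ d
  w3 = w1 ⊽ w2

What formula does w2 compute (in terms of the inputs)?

w1 = a ⊽ c
w2 = w1 ⊽ d = (a ⊽ c) ⊽ d

(a ⊽ c) ⊽ d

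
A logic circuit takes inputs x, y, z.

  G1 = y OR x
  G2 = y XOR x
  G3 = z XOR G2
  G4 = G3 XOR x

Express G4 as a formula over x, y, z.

G2 = y XOR x
G3 = z XOR G2 = z XOR (y XOR x)
G4 = G3 XOR x = (z XOR (y XOR x)) XOR x

(z XOR (y XOR x)) XOR x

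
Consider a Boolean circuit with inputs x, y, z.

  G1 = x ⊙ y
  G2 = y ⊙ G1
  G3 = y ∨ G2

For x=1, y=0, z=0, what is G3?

G1 = 1 ⊙ 0 = 0
G2 = 0 ⊙ 0 = 1
G3 = 0 ∨ 1 = 1

1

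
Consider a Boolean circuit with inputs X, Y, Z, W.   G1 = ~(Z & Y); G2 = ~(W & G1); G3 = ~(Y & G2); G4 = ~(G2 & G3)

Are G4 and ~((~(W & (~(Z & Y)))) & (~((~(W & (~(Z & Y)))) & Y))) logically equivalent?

G1 = ~(Z & Y)
G2 = ~(W & G1) = ~(W & (~(Z & Y)))
G3 = ~(Y & G2) = ~(Y & (~(W & (~(Z & Y)))))
G4 = ~(G2 & G3) = ~((~(W & (~(Z & Y)))) & (~(Y & (~(W & (~(Z & Y)))))))
At X=0, Y=0, Z=0, W=0: circuit gives 0, formula gives 0.
At X=0, Y=0, Z=0, W=1: circuit gives 1, formula gives 1.
Agrees on all 16 inputs.

Yes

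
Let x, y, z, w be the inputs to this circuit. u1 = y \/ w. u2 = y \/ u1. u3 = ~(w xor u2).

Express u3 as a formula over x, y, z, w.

u1 = y \/ w
u2 = y \/ u1 = y \/ (y \/ w)
u3 = ~(w xor u2) = ~(w xor (y \/ (y \/ w)))

~(w xor (y \/ (y \/ w)))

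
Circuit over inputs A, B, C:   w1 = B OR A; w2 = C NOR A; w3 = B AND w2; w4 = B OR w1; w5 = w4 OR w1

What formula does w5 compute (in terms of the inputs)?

(B OR (B OR A)) OR (B OR A)

w1 = B OR A
w4 = B OR w1 = B OR (B OR A)
w5 = w4 OR w1 = (B OR (B OR A)) OR (B OR A)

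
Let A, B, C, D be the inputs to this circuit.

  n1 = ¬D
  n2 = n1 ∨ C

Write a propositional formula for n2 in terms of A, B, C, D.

n1 = ¬D
n2 = n1 ∨ C = ¬D ∨ C

¬D ∨ C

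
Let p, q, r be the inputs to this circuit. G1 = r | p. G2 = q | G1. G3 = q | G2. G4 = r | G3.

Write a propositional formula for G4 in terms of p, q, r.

G1 = r | p
G2 = q | G1 = q | (r | p)
G3 = q | G2 = q | (q | (r | p))
G4 = r | G3 = r | (q | (q | (r | p)))

r | (q | (q | (r | p)))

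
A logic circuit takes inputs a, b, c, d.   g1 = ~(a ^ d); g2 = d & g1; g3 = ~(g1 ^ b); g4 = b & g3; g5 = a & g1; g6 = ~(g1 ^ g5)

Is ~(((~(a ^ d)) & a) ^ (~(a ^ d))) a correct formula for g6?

g1 = ~(a ^ d)
g5 = a & g1 = a & (~(a ^ d))
g6 = ~(g1 ^ g5) = ~((~(a ^ d)) ^ (a & (~(a ^ d))))
At a=0, b=0, c=0, d=0: circuit gives 0, formula gives 0.
At a=0, b=0, c=0, d=1: circuit gives 1, formula gives 1.
Agrees on all 16 inputs.

Yes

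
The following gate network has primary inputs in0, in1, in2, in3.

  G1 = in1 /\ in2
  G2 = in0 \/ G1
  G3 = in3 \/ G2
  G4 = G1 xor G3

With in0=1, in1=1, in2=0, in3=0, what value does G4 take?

1

G1 = 1 /\ 0 = 0
G2 = 1 \/ 0 = 1
G3 = 0 \/ 1 = 1
G4 = 0 xor 1 = 1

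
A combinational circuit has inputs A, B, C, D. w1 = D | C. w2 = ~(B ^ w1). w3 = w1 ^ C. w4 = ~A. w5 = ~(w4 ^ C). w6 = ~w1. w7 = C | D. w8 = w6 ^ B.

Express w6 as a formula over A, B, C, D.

w1 = D | C
w6 = ~w1 = ~(D | C)

~(D | C)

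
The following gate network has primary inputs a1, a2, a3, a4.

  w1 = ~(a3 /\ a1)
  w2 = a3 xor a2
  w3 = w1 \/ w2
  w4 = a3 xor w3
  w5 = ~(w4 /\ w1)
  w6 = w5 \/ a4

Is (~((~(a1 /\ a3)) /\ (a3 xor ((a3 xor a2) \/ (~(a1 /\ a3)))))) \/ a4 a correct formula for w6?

w1 = ~(a3 /\ a1)
w2 = a3 xor a2
w3 = w1 \/ w2 = (~(a3 /\ a1)) \/ (a3 xor a2)
w4 = a3 xor w3 = a3 xor ((~(a3 /\ a1)) \/ (a3 xor a2))
w5 = ~(w4 /\ w1) = ~((a3 xor ((~(a3 /\ a1)) \/ (a3 xor a2))) /\ (~(a3 /\ a1)))
w6 = w5 \/ a4 = (~((a3 xor ((~(a3 /\ a1)) \/ (a3 xor a2))) /\ (~(a3 /\ a1)))) \/ a4
At a1=0, a2=0, a3=0, a4=0: circuit gives 0, formula gives 0.
At a1=0, a2=0, a3=0, a4=1: circuit gives 1, formula gives 1.
Agrees on all 16 inputs.

Yes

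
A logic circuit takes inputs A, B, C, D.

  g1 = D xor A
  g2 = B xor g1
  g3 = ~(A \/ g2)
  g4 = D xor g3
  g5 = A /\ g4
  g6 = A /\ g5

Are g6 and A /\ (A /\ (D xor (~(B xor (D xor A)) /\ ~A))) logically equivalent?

g1 = D xor A
g2 = B xor g1 = B xor (D xor A)
g3 = ~(A \/ g2) = ~(A \/ (B xor (D xor A)))
g4 = D xor g3 = D xor (~(A \/ (B xor (D xor A))))
g5 = A /\ g4 = A /\ (D xor (~(A \/ (B xor (D xor A)))))
g6 = A /\ g5 = A /\ (A /\ (D xor (~(A \/ (B xor (D xor A))))))
At A=0, B=0, C=0, D=0: circuit gives 0, formula gives 0.
At A=1, B=0, C=0, D=1: circuit gives 1, formula gives 1.
Agrees on all 16 inputs.

Yes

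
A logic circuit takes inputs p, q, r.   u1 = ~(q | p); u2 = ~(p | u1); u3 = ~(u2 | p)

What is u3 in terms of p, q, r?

~((~(p | (~(q | p)))) | p)

u1 = ~(q | p)
u2 = ~(p | u1) = ~(p | (~(q | p)))
u3 = ~(u2 | p) = ~((~(p | (~(q | p)))) | p)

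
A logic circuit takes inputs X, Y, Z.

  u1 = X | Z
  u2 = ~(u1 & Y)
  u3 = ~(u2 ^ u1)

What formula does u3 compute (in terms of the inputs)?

u1 = X | Z
u2 = ~(u1 & Y) = ~((X | Z) & Y)
u3 = ~(u2 ^ u1) = ~((~((X | Z) & Y)) ^ (X | Z))

~((~((X | Z) & Y)) ^ (X | Z))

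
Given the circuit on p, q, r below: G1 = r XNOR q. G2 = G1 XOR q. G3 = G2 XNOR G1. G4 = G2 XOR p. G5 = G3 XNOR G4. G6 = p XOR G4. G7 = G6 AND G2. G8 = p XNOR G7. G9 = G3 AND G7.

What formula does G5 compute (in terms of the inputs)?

G1 = r XNOR q
G2 = G1 XOR q = (r XNOR q) XOR q
G3 = G2 XNOR G1 = ((r XNOR q) XOR q) XNOR (r XNOR q)
G4 = G2 XOR p = ((r XNOR q) XOR q) XOR p
G5 = G3 XNOR G4 = (((r XNOR q) XOR q) XNOR (r XNOR q)) XNOR (((r XNOR q) XOR q) XOR p)

(((r XNOR q) XOR q) XNOR (r XNOR q)) XNOR (((r XNOR q) XOR q) XOR p)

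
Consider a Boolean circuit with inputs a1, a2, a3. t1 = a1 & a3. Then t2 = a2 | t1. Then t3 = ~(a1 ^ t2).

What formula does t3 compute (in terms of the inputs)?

t1 = a1 & a3
t2 = a2 | t1 = a2 | (a1 & a3)
t3 = ~(a1 ^ t2) = ~(a1 ^ (a2 | (a1 & a3)))

~(a1 ^ (a2 | (a1 & a3)))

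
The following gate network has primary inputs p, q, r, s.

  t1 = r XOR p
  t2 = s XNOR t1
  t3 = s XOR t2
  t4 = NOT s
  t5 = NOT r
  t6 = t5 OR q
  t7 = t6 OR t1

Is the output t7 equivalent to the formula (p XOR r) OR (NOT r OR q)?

t1 = r XOR p
t5 = NOT r
t6 = t5 OR q = NOT r OR q
t7 = t6 OR t1 = (NOT r OR q) OR (r XOR p)
At p=1, q=0, r=1, s=0: circuit gives 0, formula gives 0.
At p=0, q=0, r=0, s=0: circuit gives 1, formula gives 1.
Agrees on all 16 inputs.

Yes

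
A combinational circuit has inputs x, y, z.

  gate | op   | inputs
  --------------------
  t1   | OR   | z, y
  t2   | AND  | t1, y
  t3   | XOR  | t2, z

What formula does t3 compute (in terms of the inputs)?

((z OR y) AND y) XOR z

t1 = z OR y
t2 = t1 AND y = (z OR y) AND y
t3 = t2 XOR z = ((z OR y) AND y) XOR z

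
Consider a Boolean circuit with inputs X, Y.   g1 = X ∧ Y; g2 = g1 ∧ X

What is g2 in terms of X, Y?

g1 = X ∧ Y
g2 = g1 ∧ X = (X ∧ Y) ∧ X

(X ∧ Y) ∧ X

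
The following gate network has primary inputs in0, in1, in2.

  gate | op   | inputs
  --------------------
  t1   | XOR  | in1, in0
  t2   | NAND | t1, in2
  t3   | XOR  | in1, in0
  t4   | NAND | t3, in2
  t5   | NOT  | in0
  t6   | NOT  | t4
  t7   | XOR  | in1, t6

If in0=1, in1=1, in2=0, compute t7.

t3 = 1 XOR 1 = 0
t4 = 0 NAND 0 = 1
t6 = NOT 1 = 0
t7 = 1 XOR 0 = 1

1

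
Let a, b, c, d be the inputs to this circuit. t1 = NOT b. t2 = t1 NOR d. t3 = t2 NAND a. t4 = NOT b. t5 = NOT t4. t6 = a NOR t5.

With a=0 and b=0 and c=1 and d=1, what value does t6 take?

1

t4 = NOT 0 = 1
t5 = NOT 1 = 0
t6 = 0 NOR 0 = 1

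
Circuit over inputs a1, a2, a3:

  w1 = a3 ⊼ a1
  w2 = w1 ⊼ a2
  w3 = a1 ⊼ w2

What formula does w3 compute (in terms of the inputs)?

w1 = a3 ⊼ a1
w2 = w1 ⊼ a2 = (a3 ⊼ a1) ⊼ a2
w3 = a1 ⊼ w2 = a1 ⊼ ((a3 ⊼ a1) ⊼ a2)

a1 ⊼ ((a3 ⊼ a1) ⊼ a2)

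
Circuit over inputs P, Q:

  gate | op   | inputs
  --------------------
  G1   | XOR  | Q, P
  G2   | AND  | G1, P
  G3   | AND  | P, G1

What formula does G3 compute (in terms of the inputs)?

P AND (Q XOR P)

G1 = Q XOR P
G3 = P AND G1 = P AND (Q XOR P)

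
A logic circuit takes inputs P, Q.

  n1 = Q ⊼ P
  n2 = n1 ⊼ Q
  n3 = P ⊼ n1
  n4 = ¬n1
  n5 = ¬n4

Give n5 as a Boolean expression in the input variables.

n1 = Q ⊼ P
n4 = ¬n1 = ¬(Q ⊼ P)
n5 = ¬n4 = ¬¬(Q ⊼ P)

¬¬(Q ⊼ P)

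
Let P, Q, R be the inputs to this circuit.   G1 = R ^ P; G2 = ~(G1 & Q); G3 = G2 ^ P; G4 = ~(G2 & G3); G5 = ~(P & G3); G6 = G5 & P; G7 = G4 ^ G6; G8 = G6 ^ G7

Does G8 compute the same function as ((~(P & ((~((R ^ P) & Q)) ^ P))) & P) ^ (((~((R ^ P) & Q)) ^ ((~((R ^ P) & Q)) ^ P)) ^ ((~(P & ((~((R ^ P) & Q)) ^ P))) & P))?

G1 = R ^ P
G2 = ~(G1 & Q) = ~((R ^ P) & Q)
G3 = G2 ^ P = (~((R ^ P) & Q)) ^ P
G4 = ~(G2 & G3) = ~((~((R ^ P) & Q)) & ((~((R ^ P) & Q)) ^ P))
G5 = ~(P & G3) = ~(P & ((~((R ^ P) & Q)) ^ P))
G6 = G5 & P = (~(P & ((~((R ^ P) & Q)) ^ P))) & P
G7 = G4 ^ G6 = (~((~((R ^ P) & Q)) & ((~((R ^ P) & Q)) ^ P))) ^ ((~(P & ((~((R ^ P) & Q)) ^ P))) & P)
G8 = G6 ^ G7 = ((~(P & ((~((R ^ P) & Q)) ^ P))) & P) ^ ((~((~((R ^ P) & Q)) & ((~((R ^ P) & Q)) ^ P))) ^ ((~(P & ((~((R ^ P) & Q)) ^ P))) & P))
At P=0, Q=1, R=1: circuit gives 1, formula gives 0.

No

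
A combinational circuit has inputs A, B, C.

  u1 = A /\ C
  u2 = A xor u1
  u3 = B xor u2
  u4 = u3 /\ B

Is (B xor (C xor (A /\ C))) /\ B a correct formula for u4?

u1 = A /\ C
u2 = A xor u1 = A xor (A /\ C)
u3 = B xor u2 = B xor (A xor (A /\ C))
u4 = u3 /\ B = (B xor (A xor (A /\ C))) /\ B
At A=0, B=1, C=1: circuit gives 1, formula gives 0.

No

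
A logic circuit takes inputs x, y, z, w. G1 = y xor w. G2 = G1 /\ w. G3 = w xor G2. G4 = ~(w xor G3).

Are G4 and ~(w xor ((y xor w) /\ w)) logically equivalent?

G1 = y xor w
G2 = G1 /\ w = (y xor w) /\ w
G3 = w xor G2 = w xor ((y xor w) /\ w)
G4 = ~(w xor G3) = ~(w xor (w xor ((y xor w) /\ w)))
At x=0, y=0, z=0, w=1: circuit gives 0, formula gives 1.

No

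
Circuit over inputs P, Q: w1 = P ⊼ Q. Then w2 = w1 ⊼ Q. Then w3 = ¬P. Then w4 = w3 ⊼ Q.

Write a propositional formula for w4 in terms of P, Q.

w3 = ¬P
w4 = w3 ⊼ Q = ¬P ⊼ Q

¬P ⊼ Q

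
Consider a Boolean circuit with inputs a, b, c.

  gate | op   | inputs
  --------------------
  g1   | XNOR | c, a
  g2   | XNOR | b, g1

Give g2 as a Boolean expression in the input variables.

g1 = c XNOR a
g2 = b XNOR g1 = b XNOR (c XNOR a)

b XNOR (c XNOR a)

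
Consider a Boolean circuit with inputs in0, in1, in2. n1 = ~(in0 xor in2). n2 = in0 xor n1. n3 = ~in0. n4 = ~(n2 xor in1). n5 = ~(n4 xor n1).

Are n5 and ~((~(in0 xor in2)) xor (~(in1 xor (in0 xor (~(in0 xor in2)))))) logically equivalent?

Yes

n1 = ~(in0 xor in2)
n2 = in0 xor n1 = in0 xor (~(in0 xor in2))
n4 = ~(n2 xor in1) = ~((in0 xor (~(in0 xor in2))) xor in1)
n5 = ~(n4 xor n1) = ~((~((in0 xor (~(in0 xor in2))) xor in1)) xor (~(in0 xor in2)))
At in0=0, in1=0, in2=0: circuit gives 0, formula gives 0.
At in0=0, in1=1, in2=0: circuit gives 1, formula gives 1.
Agrees on all 8 inputs.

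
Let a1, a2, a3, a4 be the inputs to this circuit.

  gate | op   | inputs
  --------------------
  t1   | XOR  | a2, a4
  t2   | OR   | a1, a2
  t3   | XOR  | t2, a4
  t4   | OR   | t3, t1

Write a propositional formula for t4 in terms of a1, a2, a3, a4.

((a1 OR a2) XOR a4) OR (a2 XOR a4)

t1 = a2 XOR a4
t2 = a1 OR a2
t3 = t2 XOR a4 = (a1 OR a2) XOR a4
t4 = t3 OR t1 = ((a1 OR a2) XOR a4) OR (a2 XOR a4)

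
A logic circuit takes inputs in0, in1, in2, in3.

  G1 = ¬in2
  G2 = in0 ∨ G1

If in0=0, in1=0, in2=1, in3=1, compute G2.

0

G1 = ¬1 = 0
G2 = 0 ∨ 0 = 0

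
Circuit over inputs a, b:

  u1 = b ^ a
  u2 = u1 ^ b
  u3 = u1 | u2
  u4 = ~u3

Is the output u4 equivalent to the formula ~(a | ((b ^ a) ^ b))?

No

u1 = b ^ a
u2 = u1 ^ b = (b ^ a) ^ b
u3 = u1 | u2 = (b ^ a) | ((b ^ a) ^ b)
u4 = ~u3 = ~((b ^ a) | ((b ^ a) ^ b))
At a=0, b=1: circuit gives 0, formula gives 1.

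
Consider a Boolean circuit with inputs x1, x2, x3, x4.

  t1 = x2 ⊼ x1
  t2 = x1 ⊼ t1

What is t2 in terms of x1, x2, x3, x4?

x1 ⊼ (x2 ⊼ x1)

t1 = x2 ⊼ x1
t2 = x1 ⊼ t1 = x1 ⊼ (x2 ⊼ x1)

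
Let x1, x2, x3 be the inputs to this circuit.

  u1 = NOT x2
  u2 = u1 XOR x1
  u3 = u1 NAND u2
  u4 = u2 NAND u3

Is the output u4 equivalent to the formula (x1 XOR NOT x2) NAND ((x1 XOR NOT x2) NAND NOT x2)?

u1 = NOT x2
u2 = u1 XOR x1 = NOT x2 XOR x1
u3 = u1 NAND u2 = NOT x2 NAND (NOT x2 XOR x1)
u4 = u2 NAND u3 = (NOT x2 XOR x1) NAND (NOT x2 NAND (NOT x2 XOR x1))
At x1=1, x2=1, x3=0: circuit gives 0, formula gives 0.
At x1=0, x2=0, x3=0: circuit gives 1, formula gives 1.
Agrees on all 8 inputs.

Yes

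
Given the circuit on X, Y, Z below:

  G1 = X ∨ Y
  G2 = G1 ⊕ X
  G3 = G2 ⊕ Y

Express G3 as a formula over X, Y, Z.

G1 = X ∨ Y
G2 = G1 ⊕ X = (X ∨ Y) ⊕ X
G3 = G2 ⊕ Y = ((X ∨ Y) ⊕ X) ⊕ Y

((X ∨ Y) ⊕ X) ⊕ Y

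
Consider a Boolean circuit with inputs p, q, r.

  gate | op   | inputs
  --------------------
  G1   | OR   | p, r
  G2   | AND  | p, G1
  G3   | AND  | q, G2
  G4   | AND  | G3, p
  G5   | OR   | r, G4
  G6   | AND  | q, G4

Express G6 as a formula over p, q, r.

q AND ((q AND (p AND (p OR r))) AND p)

G1 = p OR r
G2 = p AND G1 = p AND (p OR r)
G3 = q AND G2 = q AND (p AND (p OR r))
G4 = G3 AND p = (q AND (p AND (p OR r))) AND p
G6 = q AND G4 = q AND ((q AND (p AND (p OR r))) AND p)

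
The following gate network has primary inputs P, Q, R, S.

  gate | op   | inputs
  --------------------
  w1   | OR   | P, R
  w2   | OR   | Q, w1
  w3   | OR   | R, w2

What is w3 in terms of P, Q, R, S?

w1 = P OR R
w2 = Q OR w1 = Q OR (P OR R)
w3 = R OR w2 = R OR (Q OR (P OR R))

R OR (Q OR (P OR R))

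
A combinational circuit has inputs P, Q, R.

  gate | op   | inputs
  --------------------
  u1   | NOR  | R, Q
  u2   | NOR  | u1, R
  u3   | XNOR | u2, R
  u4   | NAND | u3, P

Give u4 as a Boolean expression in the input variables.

(((R NOR Q) NOR R) XNOR R) NAND P

u1 = R NOR Q
u2 = u1 NOR R = (R NOR Q) NOR R
u3 = u2 XNOR R = ((R NOR Q) NOR R) XNOR R
u4 = u3 NAND P = (((R NOR Q) NOR R) XNOR R) NAND P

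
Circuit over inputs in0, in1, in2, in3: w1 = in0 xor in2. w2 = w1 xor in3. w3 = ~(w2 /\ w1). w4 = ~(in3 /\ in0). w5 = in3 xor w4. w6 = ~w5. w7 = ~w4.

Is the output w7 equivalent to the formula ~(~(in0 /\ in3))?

Yes

w4 = ~(in3 /\ in0)
w7 = ~w4 = ~(~(in3 /\ in0))
At in0=0, in1=0, in2=0, in3=0: circuit gives 0, formula gives 0.
At in0=1, in1=0, in2=0, in3=1: circuit gives 1, formula gives 1.
Agrees on all 16 inputs.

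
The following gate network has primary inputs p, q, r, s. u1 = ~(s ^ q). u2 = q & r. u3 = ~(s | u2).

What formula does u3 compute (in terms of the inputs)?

~(s | (q & r))

u2 = q & r
u3 = ~(s | u2) = ~(s | (q & r))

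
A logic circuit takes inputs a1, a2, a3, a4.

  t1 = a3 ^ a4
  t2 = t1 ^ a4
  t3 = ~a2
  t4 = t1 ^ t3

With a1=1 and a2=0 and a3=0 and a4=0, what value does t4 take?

1

t1 = 0 ^ 0 = 0
t3 = ~0 = 1
t4 = 0 ^ 1 = 1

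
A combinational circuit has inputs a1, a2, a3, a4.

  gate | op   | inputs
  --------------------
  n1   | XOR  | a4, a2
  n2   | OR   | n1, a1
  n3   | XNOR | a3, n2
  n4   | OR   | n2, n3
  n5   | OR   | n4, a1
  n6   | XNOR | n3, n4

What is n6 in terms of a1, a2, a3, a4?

(a3 XNOR ((a4 XOR a2) OR a1)) XNOR (((a4 XOR a2) OR a1) OR (a3 XNOR ((a4 XOR a2) OR a1)))

n1 = a4 XOR a2
n2 = n1 OR a1 = (a4 XOR a2) OR a1
n3 = a3 XNOR n2 = a3 XNOR ((a4 XOR a2) OR a1)
n4 = n2 OR n3 = ((a4 XOR a2) OR a1) OR (a3 XNOR ((a4 XOR a2) OR a1))
n6 = n3 XNOR n4 = (a3 XNOR ((a4 XOR a2) OR a1)) XNOR (((a4 XOR a2) OR a1) OR (a3 XNOR ((a4 XOR a2) OR a1)))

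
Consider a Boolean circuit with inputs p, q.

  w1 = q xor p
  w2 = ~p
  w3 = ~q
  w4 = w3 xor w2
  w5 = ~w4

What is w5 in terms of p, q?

~(~q xor ~p)

w2 = ~p
w3 = ~q
w4 = w3 xor w2 = ~q xor ~p
w5 = ~w4 = ~(~q xor ~p)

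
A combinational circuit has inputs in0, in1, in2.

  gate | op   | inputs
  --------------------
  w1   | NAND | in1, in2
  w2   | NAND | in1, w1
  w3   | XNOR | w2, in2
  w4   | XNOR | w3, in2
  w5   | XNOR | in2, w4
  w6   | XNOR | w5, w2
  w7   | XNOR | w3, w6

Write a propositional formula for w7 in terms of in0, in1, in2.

w1 = in1 NAND in2
w2 = in1 NAND w1 = in1 NAND (in1 NAND in2)
w3 = w2 XNOR in2 = (in1 NAND (in1 NAND in2)) XNOR in2
w4 = w3 XNOR in2 = ((in1 NAND (in1 NAND in2)) XNOR in2) XNOR in2
w5 = in2 XNOR w4 = in2 XNOR (((in1 NAND (in1 NAND in2)) XNOR in2) XNOR in2)
w6 = w5 XNOR w2 = (in2 XNOR (((in1 NAND (in1 NAND in2)) XNOR in2) XNOR in2)) XNOR (in1 NAND (in1 NAND in2))
w7 = w3 XNOR w6 = ((in1 NAND (in1 NAND in2)) XNOR in2) XNOR ((in2 XNOR (((in1 NAND (in1 NAND in2)) XNOR in2) XNOR in2)) XNOR (in1 NAND (in1 NAND in2)))

((in1 NAND (in1 NAND in2)) XNOR in2) XNOR ((in2 XNOR (((in1 NAND (in1 NAND in2)) XNOR in2) XNOR in2)) XNOR (in1 NAND (in1 NAND in2)))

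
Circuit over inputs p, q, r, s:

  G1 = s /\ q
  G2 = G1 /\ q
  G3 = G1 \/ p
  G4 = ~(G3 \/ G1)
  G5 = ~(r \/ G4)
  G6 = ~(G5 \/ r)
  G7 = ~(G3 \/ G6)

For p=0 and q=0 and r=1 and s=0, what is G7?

G1 = 0 /\ 0 = 0
G3 = 0 \/ 0 = 0
G4 = ~(0 \/ 0) = 1
G5 = ~(1 \/ 1) = 0
G6 = ~(0 \/ 1) = 0
G7 = ~(0 \/ 0) = 1

1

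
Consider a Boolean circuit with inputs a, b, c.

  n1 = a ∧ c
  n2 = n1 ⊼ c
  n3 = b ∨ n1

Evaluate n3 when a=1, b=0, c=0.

0

n1 = 1 ∧ 0 = 0
n3 = 0 ∨ 0 = 0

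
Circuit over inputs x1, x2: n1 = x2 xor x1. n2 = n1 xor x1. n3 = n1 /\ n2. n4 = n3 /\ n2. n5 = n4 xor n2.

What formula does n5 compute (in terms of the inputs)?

n1 = x2 xor x1
n2 = n1 xor x1 = (x2 xor x1) xor x1
n3 = n1 /\ n2 = (x2 xor x1) /\ ((x2 xor x1) xor x1)
n4 = n3 /\ n2 = ((x2 xor x1) /\ ((x2 xor x1) xor x1)) /\ ((x2 xor x1) xor x1)
n5 = n4 xor n2 = (((x2 xor x1) /\ ((x2 xor x1) xor x1)) /\ ((x2 xor x1) xor x1)) xor ((x2 xor x1) xor x1)

(((x2 xor x1) /\ ((x2 xor x1) xor x1)) /\ ((x2 xor x1) xor x1)) xor ((x2 xor x1) xor x1)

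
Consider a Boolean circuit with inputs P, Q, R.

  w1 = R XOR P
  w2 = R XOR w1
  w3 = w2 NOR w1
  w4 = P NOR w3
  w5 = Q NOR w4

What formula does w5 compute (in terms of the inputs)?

Q NOR (P NOR ((R XOR (R XOR P)) NOR (R XOR P)))

w1 = R XOR P
w2 = R XOR w1 = R XOR (R XOR P)
w3 = w2 NOR w1 = (R XOR (R XOR P)) NOR (R XOR P)
w4 = P NOR w3 = P NOR ((R XOR (R XOR P)) NOR (R XOR P))
w5 = Q NOR w4 = Q NOR (P NOR ((R XOR (R XOR P)) NOR (R XOR P)))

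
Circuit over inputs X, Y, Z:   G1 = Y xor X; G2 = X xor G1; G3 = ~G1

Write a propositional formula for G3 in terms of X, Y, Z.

~(Y xor X)

G1 = Y xor X
G3 = ~G1 = ~(Y xor X)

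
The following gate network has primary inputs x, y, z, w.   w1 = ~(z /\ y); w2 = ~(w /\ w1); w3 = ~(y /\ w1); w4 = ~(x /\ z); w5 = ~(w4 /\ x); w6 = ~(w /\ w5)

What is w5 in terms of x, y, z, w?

~((~(x /\ z)) /\ x)

w4 = ~(x /\ z)
w5 = ~(w4 /\ x) = ~((~(x /\ z)) /\ x)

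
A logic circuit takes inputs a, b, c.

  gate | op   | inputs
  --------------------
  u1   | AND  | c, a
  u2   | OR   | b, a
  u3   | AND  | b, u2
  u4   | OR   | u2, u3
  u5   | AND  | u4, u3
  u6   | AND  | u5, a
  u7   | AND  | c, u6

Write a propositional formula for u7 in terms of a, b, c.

u2 = b OR a
u3 = b AND u2 = b AND (b OR a)
u4 = u2 OR u3 = (b OR a) OR (b AND (b OR a))
u5 = u4 AND u3 = ((b OR a) OR (b AND (b OR a))) AND (b AND (b OR a))
u6 = u5 AND a = (((b OR a) OR (b AND (b OR a))) AND (b AND (b OR a))) AND a
u7 = c AND u6 = c AND ((((b OR a) OR (b AND (b OR a))) AND (b AND (b OR a))) AND a)

c AND ((((b OR a) OR (b AND (b OR a))) AND (b AND (b OR a))) AND a)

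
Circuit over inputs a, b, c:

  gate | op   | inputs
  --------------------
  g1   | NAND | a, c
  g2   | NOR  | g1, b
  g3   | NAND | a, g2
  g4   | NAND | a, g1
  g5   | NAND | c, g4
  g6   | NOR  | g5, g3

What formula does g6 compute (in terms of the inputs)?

(c NAND (a NAND (a NAND c))) NOR (a NAND ((a NAND c) NOR b))

g1 = a NAND c
g2 = g1 NOR b = (a NAND c) NOR b
g3 = a NAND g2 = a NAND ((a NAND c) NOR b)
g4 = a NAND g1 = a NAND (a NAND c)
g5 = c NAND g4 = c NAND (a NAND (a NAND c))
g6 = g5 NOR g3 = (c NAND (a NAND (a NAND c))) NOR (a NAND ((a NAND c) NOR b))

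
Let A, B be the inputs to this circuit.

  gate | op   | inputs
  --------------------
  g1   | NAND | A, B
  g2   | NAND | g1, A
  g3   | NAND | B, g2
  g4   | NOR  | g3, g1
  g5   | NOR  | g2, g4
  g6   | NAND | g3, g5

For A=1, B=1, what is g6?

g1 = 1 NAND 1 = 0
g2 = 0 NAND 1 = 1
g3 = 1 NAND 1 = 0
g4 = 0 NOR 0 = 1
g5 = 1 NOR 1 = 0
g6 = 0 NAND 0 = 1

1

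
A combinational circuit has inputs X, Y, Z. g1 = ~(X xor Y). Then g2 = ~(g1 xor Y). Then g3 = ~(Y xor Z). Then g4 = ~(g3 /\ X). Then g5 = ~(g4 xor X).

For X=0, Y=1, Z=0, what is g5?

g3 = ~(1 xor 0) = 0
g4 = ~(0 /\ 0) = 1
g5 = ~(1 xor 0) = 0

0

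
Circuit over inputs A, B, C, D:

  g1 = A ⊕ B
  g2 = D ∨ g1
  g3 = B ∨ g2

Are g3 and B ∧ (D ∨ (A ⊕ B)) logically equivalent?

No

g1 = A ⊕ B
g2 = D ∨ g1 = D ∨ (A ⊕ B)
g3 = B ∨ g2 = B ∨ (D ∨ (A ⊕ B))
At A=0, B=0, C=0, D=1: circuit gives 1, formula gives 0.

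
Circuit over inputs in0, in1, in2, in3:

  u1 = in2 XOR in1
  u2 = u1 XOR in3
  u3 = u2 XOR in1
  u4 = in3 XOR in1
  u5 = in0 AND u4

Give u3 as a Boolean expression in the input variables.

u1 = in2 XOR in1
u2 = u1 XOR in3 = (in2 XOR in1) XOR in3
u3 = u2 XOR in1 = ((in2 XOR in1) XOR in3) XOR in1

((in2 XOR in1) XOR in3) XOR in1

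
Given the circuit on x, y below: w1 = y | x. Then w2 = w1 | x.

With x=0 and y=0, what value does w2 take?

0

w1 = 0 | 0 = 0
w2 = 0 | 0 = 0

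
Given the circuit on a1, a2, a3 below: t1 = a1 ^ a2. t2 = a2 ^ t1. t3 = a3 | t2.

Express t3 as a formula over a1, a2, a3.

a3 | (a2 ^ (a1 ^ a2))

t1 = a1 ^ a2
t2 = a2 ^ t1 = a2 ^ (a1 ^ a2)
t3 = a3 | t2 = a3 | (a2 ^ (a1 ^ a2))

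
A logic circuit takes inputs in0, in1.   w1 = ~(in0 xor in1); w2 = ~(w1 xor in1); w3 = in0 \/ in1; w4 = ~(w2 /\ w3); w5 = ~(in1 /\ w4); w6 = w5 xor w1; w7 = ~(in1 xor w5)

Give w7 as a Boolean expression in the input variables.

w1 = ~(in0 xor in1)
w2 = ~(w1 xor in1) = ~((~(in0 xor in1)) xor in1)
w3 = in0 \/ in1
w4 = ~(w2 /\ w3) = ~((~((~(in0 xor in1)) xor in1)) /\ (in0 \/ in1))
w5 = ~(in1 /\ w4) = ~(in1 /\ (~((~((~(in0 xor in1)) xor in1)) /\ (in0 \/ in1))))
w7 = ~(in1 xor w5) = ~(in1 xor (~(in1 /\ (~((~((~(in0 xor in1)) xor in1)) /\ (in0 \/ in1))))))

~(in1 xor (~(in1 /\ (~((~((~(in0 xor in1)) xor in1)) /\ (in0 \/ in1))))))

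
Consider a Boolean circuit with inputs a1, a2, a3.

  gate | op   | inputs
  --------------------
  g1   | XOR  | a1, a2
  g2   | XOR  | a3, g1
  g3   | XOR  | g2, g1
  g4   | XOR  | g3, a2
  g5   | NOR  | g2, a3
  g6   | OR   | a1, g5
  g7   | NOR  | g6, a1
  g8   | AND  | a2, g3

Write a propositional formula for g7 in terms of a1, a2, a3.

g1 = a1 XOR a2
g2 = a3 XOR g1 = a3 XOR (a1 XOR a2)
g5 = g2 NOR a3 = (a3 XOR (a1 XOR a2)) NOR a3
g6 = a1 OR g5 = a1 OR ((a3 XOR (a1 XOR a2)) NOR a3)
g7 = g6 NOR a1 = (a1 OR ((a3 XOR (a1 XOR a2)) NOR a3)) NOR a1

(a1 OR ((a3 XOR (a1 XOR a2)) NOR a3)) NOR a1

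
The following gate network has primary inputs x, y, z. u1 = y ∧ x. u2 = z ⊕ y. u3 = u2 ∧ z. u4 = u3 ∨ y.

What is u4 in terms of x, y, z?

((z ⊕ y) ∧ z) ∨ y

u2 = z ⊕ y
u3 = u2 ∧ z = (z ⊕ y) ∧ z
u4 = u3 ∨ y = ((z ⊕ y) ∧ z) ∨ y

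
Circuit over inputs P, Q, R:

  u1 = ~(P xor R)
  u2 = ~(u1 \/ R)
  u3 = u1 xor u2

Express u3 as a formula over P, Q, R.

u1 = ~(P xor R)
u2 = ~(u1 \/ R) = ~((~(P xor R)) \/ R)
u3 = u1 xor u2 = (~(P xor R)) xor (~((~(P xor R)) \/ R))

(~(P xor R)) xor (~((~(P xor R)) \/ R))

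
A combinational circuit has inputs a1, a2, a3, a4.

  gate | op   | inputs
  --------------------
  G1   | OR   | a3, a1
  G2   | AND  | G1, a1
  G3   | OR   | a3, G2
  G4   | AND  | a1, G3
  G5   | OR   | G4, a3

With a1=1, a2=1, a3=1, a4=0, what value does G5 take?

1

G1 = 1 OR 1 = 1
G2 = 1 AND 1 = 1
G3 = 1 OR 1 = 1
G4 = 1 AND 1 = 1
G5 = 1 OR 1 = 1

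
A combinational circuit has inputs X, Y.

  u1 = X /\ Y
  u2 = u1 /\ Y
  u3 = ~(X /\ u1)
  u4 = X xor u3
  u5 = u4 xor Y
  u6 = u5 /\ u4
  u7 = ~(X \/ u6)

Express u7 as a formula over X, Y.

u1 = X /\ Y
u3 = ~(X /\ u1) = ~(X /\ (X /\ Y))
u4 = X xor u3 = X xor (~(X /\ (X /\ Y)))
u5 = u4 xor Y = (X xor (~(X /\ (X /\ Y)))) xor Y
u6 = u5 /\ u4 = ((X xor (~(X /\ (X /\ Y)))) xor Y) /\ (X xor (~(X /\ (X /\ Y))))
u7 = ~(X \/ u6) = ~(X \/ (((X xor (~(X /\ (X /\ Y)))) xor Y) /\ (X xor (~(X /\ (X /\ Y))))))

~(X \/ (((X xor (~(X /\ (X /\ Y)))) xor Y) /\ (X xor (~(X /\ (X /\ Y))))))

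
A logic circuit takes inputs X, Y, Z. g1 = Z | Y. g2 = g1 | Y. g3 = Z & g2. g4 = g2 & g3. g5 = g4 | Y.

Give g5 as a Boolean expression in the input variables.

g1 = Z | Y
g2 = g1 | Y = (Z | Y) | Y
g3 = Z & g2 = Z & ((Z | Y) | Y)
g4 = g2 & g3 = ((Z | Y) | Y) & (Z & ((Z | Y) | Y))
g5 = g4 | Y = (((Z | Y) | Y) & (Z & ((Z | Y) | Y))) | Y

(((Z | Y) | Y) & (Z & ((Z | Y) | Y))) | Y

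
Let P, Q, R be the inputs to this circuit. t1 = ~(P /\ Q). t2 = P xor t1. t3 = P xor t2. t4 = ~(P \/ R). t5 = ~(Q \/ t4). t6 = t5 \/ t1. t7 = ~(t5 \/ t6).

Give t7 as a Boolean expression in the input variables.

~((~(Q \/ (~(P \/ R)))) \/ ((~(Q \/ (~(P \/ R)))) \/ (~(P /\ Q))))

t1 = ~(P /\ Q)
t4 = ~(P \/ R)
t5 = ~(Q \/ t4) = ~(Q \/ (~(P \/ R)))
t6 = t5 \/ t1 = (~(Q \/ (~(P \/ R)))) \/ (~(P /\ Q))
t7 = ~(t5 \/ t6) = ~((~(Q \/ (~(P \/ R)))) \/ ((~(Q \/ (~(P \/ R)))) \/ (~(P /\ Q))))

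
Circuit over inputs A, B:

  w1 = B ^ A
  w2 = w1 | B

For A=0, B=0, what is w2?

w1 = 0 ^ 0 = 0
w2 = 0 | 0 = 0

0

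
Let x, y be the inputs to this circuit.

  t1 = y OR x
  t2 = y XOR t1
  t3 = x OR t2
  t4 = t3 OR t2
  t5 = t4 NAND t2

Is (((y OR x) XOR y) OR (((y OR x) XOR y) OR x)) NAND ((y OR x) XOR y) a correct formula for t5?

Yes

t1 = y OR x
t2 = y XOR t1 = y XOR (y OR x)
t3 = x OR t2 = x OR (y XOR (y OR x))
t4 = t3 OR t2 = (x OR (y XOR (y OR x))) OR (y XOR (y OR x))
t5 = t4 NAND t2 = ((x OR (y XOR (y OR x))) OR (y XOR (y OR x))) NAND (y XOR (y OR x))
At x=1, y=0: circuit gives 0, formula gives 0.
At x=0, y=0: circuit gives 1, formula gives 1.
Agrees on all 4 inputs.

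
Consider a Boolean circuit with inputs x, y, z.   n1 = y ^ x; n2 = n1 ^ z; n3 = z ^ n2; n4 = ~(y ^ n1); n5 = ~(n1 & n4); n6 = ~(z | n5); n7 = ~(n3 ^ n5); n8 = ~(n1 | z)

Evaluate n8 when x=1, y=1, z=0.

n1 = 1 ^ 1 = 0
n8 = ~(0 | 0) = 1

1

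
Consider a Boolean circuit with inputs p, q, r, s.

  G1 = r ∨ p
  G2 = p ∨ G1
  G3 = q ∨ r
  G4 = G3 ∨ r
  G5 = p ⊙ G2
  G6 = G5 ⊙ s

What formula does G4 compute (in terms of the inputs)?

(q ∨ r) ∨ r

G3 = q ∨ r
G4 = G3 ∨ r = (q ∨ r) ∨ r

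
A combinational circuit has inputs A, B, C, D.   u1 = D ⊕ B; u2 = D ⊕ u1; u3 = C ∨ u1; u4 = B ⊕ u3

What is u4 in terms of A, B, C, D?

B ⊕ (C ∨ (D ⊕ B))

u1 = D ⊕ B
u3 = C ∨ u1 = C ∨ (D ⊕ B)
u4 = B ⊕ u3 = B ⊕ (C ∨ (D ⊕ B))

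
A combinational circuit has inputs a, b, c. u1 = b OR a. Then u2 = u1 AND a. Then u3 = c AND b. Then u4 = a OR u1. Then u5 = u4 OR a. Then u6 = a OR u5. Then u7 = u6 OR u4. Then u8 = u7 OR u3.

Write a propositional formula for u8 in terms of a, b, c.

u1 = b OR a
u3 = c AND b
u4 = a OR u1 = a OR (b OR a)
u5 = u4 OR a = (a OR (b OR a)) OR a
u6 = a OR u5 = a OR ((a OR (b OR a)) OR a)
u7 = u6 OR u4 = (a OR ((a OR (b OR a)) OR a)) OR (a OR (b OR a))
u8 = u7 OR u3 = ((a OR ((a OR (b OR a)) OR a)) OR (a OR (b OR a))) OR (c AND b)

((a OR ((a OR (b OR a)) OR a)) OR (a OR (b OR a))) OR (c AND b)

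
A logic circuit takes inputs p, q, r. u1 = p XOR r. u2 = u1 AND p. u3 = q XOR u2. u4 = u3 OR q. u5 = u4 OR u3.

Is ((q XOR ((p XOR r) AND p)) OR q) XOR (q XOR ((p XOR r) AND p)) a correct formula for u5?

u1 = p XOR r
u2 = u1 AND p = (p XOR r) AND p
u3 = q XOR u2 = q XOR ((p XOR r) AND p)
u4 = u3 OR q = (q XOR ((p XOR r) AND p)) OR q
u5 = u4 OR u3 = ((q XOR ((p XOR r) AND p)) OR q) OR (q XOR ((p XOR r) AND p))
At p=0, q=1, r=0: circuit gives 1, formula gives 0.

No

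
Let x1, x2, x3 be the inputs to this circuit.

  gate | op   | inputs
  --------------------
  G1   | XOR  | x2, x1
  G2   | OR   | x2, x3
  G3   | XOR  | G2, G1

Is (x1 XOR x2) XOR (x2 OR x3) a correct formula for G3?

G1 = x2 XOR x1
G2 = x2 OR x3
G3 = G2 XOR G1 = (x2 OR x3) XOR (x2 XOR x1)
At x1=0, x2=0, x3=0: circuit gives 0, formula gives 0.
At x1=0, x2=0, x3=1: circuit gives 1, formula gives 1.
Agrees on all 8 inputs.

Yes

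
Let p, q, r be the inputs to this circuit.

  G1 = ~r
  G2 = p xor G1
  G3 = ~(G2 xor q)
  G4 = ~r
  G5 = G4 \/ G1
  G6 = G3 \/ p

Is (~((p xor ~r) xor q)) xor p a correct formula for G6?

No

G1 = ~r
G2 = p xor G1 = p xor ~r
G3 = ~(G2 xor q) = ~((p xor ~r) xor q)
G6 = G3 \/ p = (~((p xor ~r) xor q)) \/ p
At p=1, q=0, r=0: circuit gives 1, formula gives 0.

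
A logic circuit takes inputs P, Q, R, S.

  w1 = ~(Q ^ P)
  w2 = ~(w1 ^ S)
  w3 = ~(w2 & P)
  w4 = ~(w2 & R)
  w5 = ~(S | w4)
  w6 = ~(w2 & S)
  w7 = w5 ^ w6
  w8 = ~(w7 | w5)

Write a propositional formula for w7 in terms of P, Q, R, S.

w1 = ~(Q ^ P)
w2 = ~(w1 ^ S) = ~((~(Q ^ P)) ^ S)
w4 = ~(w2 & R) = ~((~((~(Q ^ P)) ^ S)) & R)
w5 = ~(S | w4) = ~(S | (~((~((~(Q ^ P)) ^ S)) & R)))
w6 = ~(w2 & S) = ~((~((~(Q ^ P)) ^ S)) & S)
w7 = w5 ^ w6 = (~(S | (~((~((~(Q ^ P)) ^ S)) & R)))) ^ (~((~((~(Q ^ P)) ^ S)) & S))

(~(S | (~((~((~(Q ^ P)) ^ S)) & R)))) ^ (~((~((~(Q ^ P)) ^ S)) & S))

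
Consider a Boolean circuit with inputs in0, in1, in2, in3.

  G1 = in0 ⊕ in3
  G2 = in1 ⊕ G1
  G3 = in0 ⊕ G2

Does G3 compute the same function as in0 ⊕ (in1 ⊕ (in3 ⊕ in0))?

G1 = in0 ⊕ in3
G2 = in1 ⊕ G1 = in1 ⊕ (in0 ⊕ in3)
G3 = in0 ⊕ G2 = in0 ⊕ (in1 ⊕ (in0 ⊕ in3))
At in0=0, in1=0, in2=0, in3=0: circuit gives 0, formula gives 0.
At in0=0, in1=0, in2=0, in3=1: circuit gives 1, formula gives 1.
Agrees on all 16 inputs.

Yes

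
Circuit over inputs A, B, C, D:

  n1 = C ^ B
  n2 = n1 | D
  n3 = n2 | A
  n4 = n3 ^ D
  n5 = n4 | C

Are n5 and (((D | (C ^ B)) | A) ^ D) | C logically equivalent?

Yes

n1 = C ^ B
n2 = n1 | D = (C ^ B) | D
n3 = n2 | A = ((C ^ B) | D) | A
n4 = n3 ^ D = (((C ^ B) | D) | A) ^ D
n5 = n4 | C = ((((C ^ B) | D) | A) ^ D) | C
At A=0, B=0, C=0, D=0: circuit gives 0, formula gives 0.
At A=0, B=0, C=1, D=0: circuit gives 1, formula gives 1.
Agrees on all 16 inputs.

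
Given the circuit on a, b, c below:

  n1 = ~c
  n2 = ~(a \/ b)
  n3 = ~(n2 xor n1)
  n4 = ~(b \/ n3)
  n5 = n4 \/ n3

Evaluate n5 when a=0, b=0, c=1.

1

n1 = ~1 = 0
n2 = ~(0 \/ 0) = 1
n3 = ~(1 xor 0) = 0
n4 = ~(0 \/ 0) = 1
n5 = 1 \/ 0 = 1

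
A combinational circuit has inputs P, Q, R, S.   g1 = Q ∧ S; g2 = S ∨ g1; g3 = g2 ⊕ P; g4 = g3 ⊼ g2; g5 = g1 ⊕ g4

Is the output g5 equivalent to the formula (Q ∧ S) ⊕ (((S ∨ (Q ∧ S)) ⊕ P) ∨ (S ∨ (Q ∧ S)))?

g1 = Q ∧ S
g2 = S ∨ g1 = S ∨ (Q ∧ S)
g3 = g2 ⊕ P = (S ∨ (Q ∧ S)) ⊕ P
g4 = g3 ⊼ g2 = ((S ∨ (Q ∧ S)) ⊕ P) ⊼ (S ∨ (Q ∧ S))
g5 = g1 ⊕ g4 = (Q ∧ S) ⊕ (((S ∨ (Q ∧ S)) ⊕ P) ⊼ (S ∨ (Q ∧ S)))
At P=0, Q=0, R=0, S=0: circuit gives 1, formula gives 0.

No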